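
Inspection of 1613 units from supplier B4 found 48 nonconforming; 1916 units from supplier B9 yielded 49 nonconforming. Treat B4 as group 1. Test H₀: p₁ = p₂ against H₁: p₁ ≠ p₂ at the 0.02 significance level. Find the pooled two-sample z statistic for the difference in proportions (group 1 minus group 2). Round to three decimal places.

z = 0.757

p̂₁ = 48/1613 = 0.029758, p̂₂ = 49/1916 = 0.025574.
Pooled p̂ = (48+49)/(1613+1916) = 97/3529 = 0.027487.
SE = √(0.026731 × 0.00114188) = 0.005525.
z = (0.029758 − 0.025574)/0.005525 = 0.004184/0.005525 = 0.757.
p-value = 2·P(Z > 0.757) ≈ 0.4489. With α = 0.02, fail to reject H₀.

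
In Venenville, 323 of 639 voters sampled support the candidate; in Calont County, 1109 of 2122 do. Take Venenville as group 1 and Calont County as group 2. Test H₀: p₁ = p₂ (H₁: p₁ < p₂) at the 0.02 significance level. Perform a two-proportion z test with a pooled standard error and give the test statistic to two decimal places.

p̂₁ = 323/639 = 0.5055, p̂₂ = 1109/2122 = 0.5226.
Pooled p̂ = (323+1109)/(639+2122) = 1432/2761 = 0.5187.
SE = √(0.249652 × 0.0020362) = 0.0225.
z = (0.5055 − 0.5226)/0.0225 = -0.0171/0.0225 = -0.76.
p-value = P(Z < -0.760) ≈ 0.2235. With α = 0.02, fail to reject H₀.

z = -0.76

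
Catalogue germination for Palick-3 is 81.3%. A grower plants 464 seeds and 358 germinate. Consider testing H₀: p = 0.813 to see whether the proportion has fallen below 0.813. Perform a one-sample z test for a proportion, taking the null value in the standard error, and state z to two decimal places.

p̂ = 358/464 = 0.7716.
Under H₀, SE = √(0.813·0.187/464) = √(0.000327653) = 0.0181.
z = (0.7716 − 0.813)/0.0181 = -0.0414/0.0181 = -2.29.

z = -2.29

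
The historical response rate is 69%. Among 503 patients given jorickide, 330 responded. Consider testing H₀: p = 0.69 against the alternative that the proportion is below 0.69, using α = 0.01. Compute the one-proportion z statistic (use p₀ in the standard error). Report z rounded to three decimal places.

z = -1.646

p̂ = 330/503 = 0.65606.
Standard error under H₀: √(0.69×0.31/503) = 0.02062.
z = (0.65606 − 0.69)/0.02062 = -0.03394/0.02062 = -1.646.
p-value = P(Z < -1.646) ≈ 0.0499. With α = 0.01, fail to reject H₀.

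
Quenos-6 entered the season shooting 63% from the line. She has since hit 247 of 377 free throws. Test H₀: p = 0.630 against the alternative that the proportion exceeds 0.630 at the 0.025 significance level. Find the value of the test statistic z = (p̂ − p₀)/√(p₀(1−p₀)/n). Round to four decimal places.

z = 1.0123

p̂ = 247/377 = 0.655172.
Standard error under H₀: √(0.63×0.37/377) = 0.024866.
z = (0.655172 − 0.63)/0.024866 = 0.025172/0.024866 = 1.0123.
p-value = P(Z > 1.012) ≈ 0.1557, so at α = 0.025 we fail to reject H₀.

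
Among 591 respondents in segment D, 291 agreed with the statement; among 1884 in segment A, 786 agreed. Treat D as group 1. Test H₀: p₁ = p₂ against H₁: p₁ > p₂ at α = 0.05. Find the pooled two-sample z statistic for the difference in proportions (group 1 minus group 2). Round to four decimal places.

p̂₁ = 291/591 ≈ 0.4923858, p̂₂ = 786/1884 ≈ 0.4171975.
Pooled p̂ = (291+786)/(591+1884) = 1077/2475 = 0.4351515.
SE = √(p̂(1−p̂)(1/n₁+1/n₂)) = √(0.4351515·0.5648485·0.00222283) = √(0.00054636) = 0.0233744.
z = (0.4923858 − 0.4171975)/0.0233744 = 0.0751883/0.0233744 = 3.2167.
p-value = P(Z > 3.217) ≈ 0.0006, so at α = 0.05 we reject H₀.

z = 3.2167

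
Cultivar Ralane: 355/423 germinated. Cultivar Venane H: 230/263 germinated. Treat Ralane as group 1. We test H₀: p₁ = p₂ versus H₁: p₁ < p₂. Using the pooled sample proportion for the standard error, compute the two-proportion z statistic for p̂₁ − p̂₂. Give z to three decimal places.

p̂₁ = 355/423 = 0.83924, p̂₂ = 230/263 = 0.87452.
Pooled p̂ = (355+230)/(423+263) = 585/686 = 0.85277.
SE = √(0.125554 × 0.00616635) = 0.02782.
z = (0.83924 − 0.87452)/0.02782 = -0.03528/0.02782 = -1.268.
p-value = P(Z < -1.268) ≈ 0.1024.

z = -1.268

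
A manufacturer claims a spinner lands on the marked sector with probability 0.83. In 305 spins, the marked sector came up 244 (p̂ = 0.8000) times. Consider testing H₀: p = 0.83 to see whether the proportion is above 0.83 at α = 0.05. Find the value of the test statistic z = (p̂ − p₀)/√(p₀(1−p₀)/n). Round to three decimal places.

z = -1.395

p̂ = 244/305 = 0.80000.
Under H₀, SE = √(0.83·0.17/305) = √(0.000462623) = 0.02151.
z = (0.80000 − 0.83)/0.02151 = -0.03000/0.02151 = -1.395.
p-value = P(Z > -1.395) ≈ 0.9185, so at α = 0.05 we fail to reject H₀.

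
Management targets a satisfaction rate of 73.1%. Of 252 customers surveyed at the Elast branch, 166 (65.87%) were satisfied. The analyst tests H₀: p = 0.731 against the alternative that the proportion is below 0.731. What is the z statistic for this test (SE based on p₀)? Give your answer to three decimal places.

p̂ = 166/252 = 0.658730.
Under H₀, SE = √(0.731·0.269/252) = √(0.000780313) = 0.027934.
z = (0.658730 − 0.731)/0.027934 = -0.072270/0.027934 = -2.587.

z = -2.587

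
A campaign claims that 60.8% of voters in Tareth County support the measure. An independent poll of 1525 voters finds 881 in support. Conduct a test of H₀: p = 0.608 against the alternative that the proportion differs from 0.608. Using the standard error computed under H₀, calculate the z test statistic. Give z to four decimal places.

p̂ = 881/1525 = 0.5777049.
Standard error under H₀: √(0.608×0.392/1525) = 0.0125014.
z = (0.5777049 − 0.608)/0.0125014 = -0.0302951/0.0125014 = -2.4233.

z = -2.4233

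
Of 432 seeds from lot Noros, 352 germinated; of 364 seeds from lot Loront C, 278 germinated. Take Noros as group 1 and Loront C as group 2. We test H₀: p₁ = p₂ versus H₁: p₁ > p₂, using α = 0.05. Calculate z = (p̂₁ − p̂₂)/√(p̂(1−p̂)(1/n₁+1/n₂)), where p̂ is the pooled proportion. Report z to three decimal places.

p̂₁ = 352/432 ≈ 0.81481, p̂₂ = 278/364 ≈ 0.76374.
Pooled p̂ = (352+278)/(432+364) = 630/796 = 0.79146.
SE = √(0.165053 × 0.00506207) = 0.02891.
z = (0.81481 − 0.76374)/0.02891 = 0.05107/0.02891 = 1.767.
p-value = P(Z > 1.767) ≈ 0.0386, so at α = 0.05 we reject H₀.

z = 1.767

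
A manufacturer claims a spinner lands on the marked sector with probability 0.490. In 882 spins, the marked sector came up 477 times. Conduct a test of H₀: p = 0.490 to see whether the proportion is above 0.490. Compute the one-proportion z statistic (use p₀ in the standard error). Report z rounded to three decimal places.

p̂ = 477/882 ≈ 0.540816.
Standard error under H₀: √(0.49×0.51/882) = 0.016833.
z = (0.540816 − 0.49)/0.016833 = 0.050816/0.016833 = 3.019.
p-value = P(Z > 3.019) ≈ 0.0013.

z = 3.019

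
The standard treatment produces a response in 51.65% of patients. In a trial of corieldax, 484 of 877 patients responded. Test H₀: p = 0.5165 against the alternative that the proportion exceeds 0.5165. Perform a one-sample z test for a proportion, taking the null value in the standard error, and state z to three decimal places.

z = 2.097

p̂ = 484/877 ≈ 0.55188.
Under H₀, SE = √(0.5165·0.4835/877) = √(0.000284752) = 0.01687.
z = (0.55188 − 0.5165)/0.01687 = 0.03538/0.01687 = 2.097.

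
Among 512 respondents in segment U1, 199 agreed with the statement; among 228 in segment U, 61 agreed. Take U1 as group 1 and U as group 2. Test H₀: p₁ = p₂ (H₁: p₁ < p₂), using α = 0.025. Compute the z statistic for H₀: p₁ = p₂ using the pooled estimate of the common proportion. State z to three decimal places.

p̂₁ = 199/512 = 0.38867, p̂₂ = 61/228 = 0.26754.
Pooled p̂ = (199+61)/(512+228) = 260/740 = 0.35135.
SE = √(p̂(1−p̂)(1/n₁+1/n₂)) = √(0.35135·0.64865·0.00633909) = √(0.0014447) = 0.03801.
z = (0.38867 − 0.26754)/0.03801 = 0.12113/0.03801 = 3.187.
p-value = P(Z < 3.187) ≈ 0.9993, so at α = 0.025 we fail to reject H₀.

z = 3.187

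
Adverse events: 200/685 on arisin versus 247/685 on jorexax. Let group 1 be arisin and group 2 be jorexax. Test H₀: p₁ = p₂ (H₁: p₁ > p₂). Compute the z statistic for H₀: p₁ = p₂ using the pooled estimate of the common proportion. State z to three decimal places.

p̂₁ = 200/685 = 0.291971, p̂₂ = 247/685 = 0.360584.
Pooled p̂ = (200+247)/(685+685) = 447/1370 = 0.326277.
SE = √(0.21982 × 0.00291971) = 0.025334.
z = (0.291971 − 0.360584)/0.025334 = -0.068613/0.025334 = -2.708.

z = -2.708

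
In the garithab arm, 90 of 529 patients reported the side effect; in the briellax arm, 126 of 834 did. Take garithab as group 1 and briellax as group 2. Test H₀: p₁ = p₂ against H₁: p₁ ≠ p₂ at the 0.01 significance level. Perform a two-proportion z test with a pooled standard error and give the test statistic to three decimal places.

p̂₁ = 90/529 = 0.170132, p̂₂ = 126/834 = 0.151079.
Pooled p̂ = (90+126)/(529+834) = 216/1363 = 0.158474.
SE = √(p̂(1−p̂)(1/n₁+1/n₂)) = √(0.158474·0.841526·0.0030894) = √(0.000412002) = 0.020298.
z = (0.170132 − 0.151079)/0.020298 = 0.019053/0.020298 = 0.939.
p-value = 2·P(Z > 0.939) ≈ 0.3479; since p > α = 0.01, fail to reject H₀.

z = 0.939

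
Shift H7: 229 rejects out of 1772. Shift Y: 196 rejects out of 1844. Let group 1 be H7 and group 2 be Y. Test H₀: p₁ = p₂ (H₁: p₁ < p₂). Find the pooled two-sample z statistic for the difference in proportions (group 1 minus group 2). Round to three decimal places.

p̂₁ = 229/1772 = 0.1292325, p̂₂ = 196/1844 = 0.1062907.
Pooled p̂ = (229+196)/(1772+1844) = 425/3616 = 0.1175332.
SE = √(0.103719 × 0.00110663) = 0.0107135.
z = (0.1292325 − 0.1062907)/0.0107135 = 0.0229418/0.0107135 = 2.141.
p-value = P(Z < 2.141) ≈ 0.9839.

z = 2.141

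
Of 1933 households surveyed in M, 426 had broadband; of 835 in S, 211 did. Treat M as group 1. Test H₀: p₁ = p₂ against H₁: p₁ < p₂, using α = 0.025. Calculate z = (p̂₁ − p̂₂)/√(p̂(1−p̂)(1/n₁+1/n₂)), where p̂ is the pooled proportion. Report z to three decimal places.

p̂₁ = 426/1933 = 0.22038, p̂₂ = 211/835 = 0.25269.
Pooled p̂ = (426+211)/(1933+835) = 637/2768 = 0.23013.
SE = √(0.17717 × 0.00171494) = 0.01743.
z = (0.22038 − 0.25269)/0.01743 = -0.03231/0.01743 = -1.854.
p-value = P(Z < -1.854) ≈ 0.0319, so at α = 0.025 we fail to reject H₀.

z = -1.854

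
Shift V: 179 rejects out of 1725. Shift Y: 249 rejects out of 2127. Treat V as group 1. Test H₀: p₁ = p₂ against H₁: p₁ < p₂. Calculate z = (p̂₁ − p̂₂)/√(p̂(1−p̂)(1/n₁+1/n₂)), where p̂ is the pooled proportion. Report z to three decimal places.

p̂₁ = 179/1725 = 0.10377, p̂₂ = 249/2127 = 0.11707.
Pooled p̂ = (179+249)/(1725+2127) = 428/3852 = 0.11111.
SE = √(0.0987654 × 0.00104986) = 0.01018.
z = (0.10377 − 0.11707)/0.01018 = -0.01330/0.01018 = -1.306.
p-value = P(Z < -1.306) ≈ 0.0958.

z = -1.306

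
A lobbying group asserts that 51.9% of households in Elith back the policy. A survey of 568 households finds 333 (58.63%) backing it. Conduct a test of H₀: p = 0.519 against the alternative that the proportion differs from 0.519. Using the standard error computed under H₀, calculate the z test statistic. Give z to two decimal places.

z = 3.21

p̂ = 333/568 = 0.58627.
Standard error under H₀: √(0.519×0.481/568) = 0.02096.
z = (0.58627 − 0.519)/0.02096 = 0.06727/0.02096 = 3.21.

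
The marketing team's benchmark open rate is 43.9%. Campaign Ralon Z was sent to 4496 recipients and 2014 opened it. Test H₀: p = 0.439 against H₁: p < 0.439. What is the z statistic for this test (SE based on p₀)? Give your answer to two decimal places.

z = 1.21

p̂ = 2014/4496 ≈ 0.44795.
SE = √(p₀(1−p₀)/n) = √(0.24628/4496) = 0.00740.
z = (0.44795 − 0.439)/0.00740 = 0.00895/0.00740 = 1.21.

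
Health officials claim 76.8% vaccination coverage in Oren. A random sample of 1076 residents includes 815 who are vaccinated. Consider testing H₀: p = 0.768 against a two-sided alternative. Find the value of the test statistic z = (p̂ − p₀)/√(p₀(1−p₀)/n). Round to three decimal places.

p̂ = 815/1076 ≈ 0.75743.
SE = √(p₀(1−p₀)/n) = √(0.17818/1076) = 0.01287.
z = (0.75743 − 0.768)/0.01287 = -0.01057/0.01287 = -0.821.

z = -0.821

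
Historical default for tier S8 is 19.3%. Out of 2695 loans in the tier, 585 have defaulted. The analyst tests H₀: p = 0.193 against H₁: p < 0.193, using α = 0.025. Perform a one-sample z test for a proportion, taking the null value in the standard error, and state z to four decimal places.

z = 3.1660

p̂ = 585/2695 ≈ 0.2170686.
Under H₀, SE = √(0.193·0.807/2695) = √(5.77926e-05) = 0.0076021.
z = (0.2170686 − 0.193)/0.0076021 = 0.0240686/0.0076021 = 3.1660.
p-value = P(Z < 3.166) ≈ 0.9992; since p > α = 0.025, fail to reject H₀.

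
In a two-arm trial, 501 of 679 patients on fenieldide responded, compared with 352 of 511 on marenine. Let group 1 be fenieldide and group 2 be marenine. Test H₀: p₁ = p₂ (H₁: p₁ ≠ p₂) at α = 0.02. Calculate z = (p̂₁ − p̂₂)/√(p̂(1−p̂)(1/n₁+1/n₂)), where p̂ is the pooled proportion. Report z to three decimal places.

p̂₁ = 501/679 = 0.73785, p̂₂ = 352/511 = 0.68885.
Pooled p̂ = (501+352)/(679+511) = 853/1190 = 0.71681.
SE = √(0.202995 × 0.0034297) = 0.02639.
z = (0.73785 − 0.68885)/0.02639 = 0.04900/0.02639 = 1.857.
p-value = 2·P(Z > 1.857) ≈ 0.0633. With α = 0.02, fail to reject H₀.

z = 1.857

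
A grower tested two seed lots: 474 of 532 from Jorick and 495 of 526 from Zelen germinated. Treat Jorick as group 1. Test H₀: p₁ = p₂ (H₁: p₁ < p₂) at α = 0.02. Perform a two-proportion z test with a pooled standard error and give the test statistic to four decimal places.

z = -2.9347

p̂₁ = 474/532 = 0.8909774, p̂₂ = 495/526 = 0.9410646.
Pooled p̂ = (474+495)/(532+526) = 969/1058 = 0.9158790.
SE = √(p̂(1−p̂)(1/n₁+1/n₂)) = √(0.9158790·0.0841210·0.00378084) = √(0.000291293) = 0.0170673.
z = (0.8909774 − 0.9410646)/0.0170673 = -0.0500872/0.0170673 = -2.9347.
p-value = P(Z < -2.935) ≈ 0.0017, so at α = 0.02 we reject H₀.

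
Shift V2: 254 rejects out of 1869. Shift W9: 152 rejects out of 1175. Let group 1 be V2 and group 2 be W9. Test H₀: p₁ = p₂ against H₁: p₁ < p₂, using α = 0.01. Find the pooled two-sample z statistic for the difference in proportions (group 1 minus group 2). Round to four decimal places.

z = 0.5167

p̂₁ = 254/1869 ≈ 0.135902, p̂₂ = 152/1175 ≈ 0.129362.
Pooled p̂ = (254+152)/(1869+1175) = 406/3044 = 0.133377.
SE = √(p̂(1−p̂)(1/n₁+1/n₂)) = √(0.133377·0.866623·0.00138611) = √(0.000160217) = 0.012658.
z = (0.135902 − 0.129362)/0.012658 = 0.006540/0.012658 = 0.5167.
p-value = P(Z < 0.517) ≈ 0.6973; since p > α = 0.01, fail to reject H₀.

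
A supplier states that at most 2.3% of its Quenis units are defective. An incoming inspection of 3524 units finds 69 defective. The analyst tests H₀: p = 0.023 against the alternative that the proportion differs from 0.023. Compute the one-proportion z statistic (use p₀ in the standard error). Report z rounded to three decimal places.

z = -1.354

p̂ = 69/3524 ≈ 0.019580.
Under H₀, SE = √(0.023·0.977/3524) = √(6.37656e-06) = 0.002525.
z = (0.019580 − 0.023)/0.002525 = -0.003420/0.002525 = -1.354.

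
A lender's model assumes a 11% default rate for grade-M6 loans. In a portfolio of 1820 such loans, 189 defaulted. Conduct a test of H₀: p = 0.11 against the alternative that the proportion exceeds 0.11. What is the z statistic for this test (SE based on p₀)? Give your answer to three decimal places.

z = -0.839

p̂ = 189/1820 = 0.10385.
SE = √(p₀(1−p₀)/n) = √(0.0979/1820) = 0.00733.
z = (0.10385 − 0.11)/0.00733 = -0.00615/0.00733 = -0.839.
p-value = P(Z > -0.839) ≈ 0.7993.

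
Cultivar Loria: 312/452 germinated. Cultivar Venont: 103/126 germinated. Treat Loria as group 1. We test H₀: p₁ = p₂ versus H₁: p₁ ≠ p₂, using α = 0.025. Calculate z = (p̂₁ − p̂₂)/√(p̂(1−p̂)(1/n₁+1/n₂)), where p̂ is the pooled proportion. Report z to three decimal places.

p̂₁ = 312/452 ≈ 0.69027, p̂₂ = 103/126 ≈ 0.81746.
Pooled p̂ = (312+103)/(452+126) = 415/578 = 0.71799.
SE = √(0.202479 × 0.0101489) = 0.04533.
z = (0.69027 − 0.81746)/0.04533 = -0.12719/0.04533 = -2.806.
p-value = 2·P(Z > 2.806) ≈ 0.0050. With α = 0.025, reject H₀.

z = -2.806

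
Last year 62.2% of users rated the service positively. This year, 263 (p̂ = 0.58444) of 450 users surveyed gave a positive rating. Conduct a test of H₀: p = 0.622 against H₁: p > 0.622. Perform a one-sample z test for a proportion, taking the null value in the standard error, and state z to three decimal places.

p̂ = 263/450 ≈ 0.58444.
Standard error under H₀: √(0.622×0.378/450) = 0.02286.
z = (0.58444 − 0.622)/0.02286 = -0.03756/0.02286 = -1.643.

z = -1.643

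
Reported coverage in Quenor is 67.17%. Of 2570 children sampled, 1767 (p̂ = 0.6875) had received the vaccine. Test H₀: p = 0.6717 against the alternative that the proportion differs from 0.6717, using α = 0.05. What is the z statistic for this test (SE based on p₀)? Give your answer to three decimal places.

z = 1.711

p̂ = 1767/2570 = 0.687549.
Under H₀, SE = √(0.6717·0.3283/2570) = √(8.58051e-05) = 0.009263.
z = (0.687549 − 0.6717)/0.009263 = 0.015849/0.009263 = 1.711.
p-value = 2·P(Z > 1.711) ≈ 0.0871. With α = 0.05, fail to reject H₀.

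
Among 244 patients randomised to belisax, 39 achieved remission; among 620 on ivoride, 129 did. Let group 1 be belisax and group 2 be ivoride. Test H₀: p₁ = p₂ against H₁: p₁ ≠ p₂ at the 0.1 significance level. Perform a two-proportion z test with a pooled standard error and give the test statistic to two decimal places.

p̂₁ = 39/244 = 0.15984, p̂₂ = 129/620 = 0.20806.
Pooled p̂ = (39+129)/(244+620) = 168/864 = 0.19444.
SE = √(0.156636 × 0.00571126) = 0.02991.
z = (0.15984 − 0.20806)/0.02991 = -0.04822/0.02991 = -1.61.
Two-sided p-value ≈ 2·Φ(−1.612) = 0.1069, so at α = 0.1 we fail to reject H₀.

z = -1.61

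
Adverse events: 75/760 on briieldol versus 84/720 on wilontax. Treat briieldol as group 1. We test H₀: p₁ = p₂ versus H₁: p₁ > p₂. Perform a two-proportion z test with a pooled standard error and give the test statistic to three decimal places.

p̂₁ = 75/760 ≈ 0.09868, p̂₂ = 84/720 ≈ 0.11667.
Pooled p̂ = (75+84)/(760+720) = 159/1480 = 0.10743.
SE = √(0.0958907 × 0.00270468) = 0.01610.
z = (0.09868 − 0.11667)/0.01610 = -0.01799/0.01610 = -1.117.
p-value = P(Z > -1.117) ≈ 0.8679.

z = -1.117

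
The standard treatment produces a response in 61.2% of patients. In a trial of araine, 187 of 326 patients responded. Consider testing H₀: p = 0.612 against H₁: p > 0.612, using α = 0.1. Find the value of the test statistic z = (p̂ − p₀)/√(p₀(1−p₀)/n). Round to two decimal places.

z = -1.42

p̂ = 187/326 = 0.5736.
Under H₀, SE = √(0.612·0.388/326) = √(0.000728393) = 0.0270.
z = (0.5736 − 0.612)/0.0270 = -0.0384/0.0270 = -1.42.
p-value = P(Z > -1.422) ≈ 0.9225, so at α = 0.1 we fail to reject H₀.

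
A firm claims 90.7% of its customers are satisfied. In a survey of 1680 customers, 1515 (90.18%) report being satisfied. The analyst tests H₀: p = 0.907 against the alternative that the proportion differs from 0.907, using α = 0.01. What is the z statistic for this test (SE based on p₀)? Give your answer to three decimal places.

p̂ = 1515/1680 = 0.901786.
Standard error under H₀: √(0.907×0.093/1680) = 0.007086.
z = (0.901786 − 0.907)/0.007086 = -0.005214/0.007086 = -0.736.
Two-sided p-value ≈ 2·Φ(−0.736) = 0.4618; since p > α = 0.01, fail to reject H₀.

z = -0.736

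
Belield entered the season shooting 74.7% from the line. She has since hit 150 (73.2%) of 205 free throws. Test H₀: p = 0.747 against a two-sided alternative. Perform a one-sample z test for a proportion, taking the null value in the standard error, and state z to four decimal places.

p̂ = 150/205 ≈ 0.731707.
Under H₀, SE = √(0.747·0.253/205) = √(0.000921907) = 0.030363.
z = (0.731707 − 0.747)/0.030363 = -0.015293/0.030363 = -0.5037.

z = -0.5037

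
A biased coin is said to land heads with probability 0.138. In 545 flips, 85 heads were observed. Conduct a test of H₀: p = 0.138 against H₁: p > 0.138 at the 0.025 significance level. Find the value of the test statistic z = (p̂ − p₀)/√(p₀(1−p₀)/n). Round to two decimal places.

p̂ = 85/545 = 0.1560.
Under H₀, SE = √(0.138·0.862/545) = √(0.000218268) = 0.0148.
z = (0.1560 − 0.138)/0.0148 = 0.0180/0.0148 = 1.22.
p-value = P(Z > 1.216) ≈ 0.1120; since p > α = 0.025, fail to reject H₀.

z = 1.22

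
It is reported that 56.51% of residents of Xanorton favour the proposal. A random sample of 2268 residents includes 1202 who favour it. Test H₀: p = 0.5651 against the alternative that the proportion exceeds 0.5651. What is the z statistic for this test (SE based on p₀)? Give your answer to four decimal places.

p̂ = 1202/2268 = 0.5299824.
Standard error under H₀: √(0.5651×0.4349/2268) = 0.0104096.
z = (0.5299824 − 0.5651)/0.0104096 = -0.0351176/0.0104096 = -3.3736.
p-value = P(Z > -3.374) ≈ 0.9996.

z = -3.3736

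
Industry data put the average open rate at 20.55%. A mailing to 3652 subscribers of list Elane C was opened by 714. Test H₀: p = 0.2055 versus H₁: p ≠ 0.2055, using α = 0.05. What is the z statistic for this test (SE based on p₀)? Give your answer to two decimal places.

z = -1.49

p̂ = 714/3652 = 0.1955.
SE = √(p₀(1−p₀)/n) = √(0.16327/3652) = 0.0067.
z = (0.1955 − 0.2055)/0.0067 = -0.0100/0.0067 = -1.49.
p-value = 2·P(Z > 1.494) ≈ 0.1351, so at α = 0.05 we fail to reject H₀.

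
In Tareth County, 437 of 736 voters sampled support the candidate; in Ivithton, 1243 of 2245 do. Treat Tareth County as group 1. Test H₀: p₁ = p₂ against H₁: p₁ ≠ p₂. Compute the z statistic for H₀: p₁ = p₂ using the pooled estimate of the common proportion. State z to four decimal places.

p̂₁ = 437/736 = 0.593750, p̂₂ = 1243/2245 = 0.553675.
Pooled p̂ = (437+1243)/(736+2245) = 1680/2981 = 0.563569.
SE = √(0.245959 × 0.00180413) = 0.021065.
z = (0.593750 − 0.553675)/0.021065 = 0.040075/0.021065 = 1.9024.

z = 1.9024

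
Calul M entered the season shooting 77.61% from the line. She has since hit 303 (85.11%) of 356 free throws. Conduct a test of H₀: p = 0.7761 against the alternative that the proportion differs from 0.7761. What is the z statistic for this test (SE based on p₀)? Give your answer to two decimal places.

p̂ = 303/356 = 0.85112.
Under H₀, SE = √(0.7761·0.2239/356) = √(0.000488115) = 0.02209.
z = (0.85112 − 0.7761)/0.02209 = 0.07502/0.02209 = 3.40.
p-value = 2·P(Z > 3.396) ≈ 0.0007.

z = 3.40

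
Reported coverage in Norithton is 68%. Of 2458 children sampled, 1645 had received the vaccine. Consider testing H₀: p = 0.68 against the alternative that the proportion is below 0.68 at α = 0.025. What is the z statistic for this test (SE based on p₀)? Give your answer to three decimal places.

p̂ = 1645/2458 ≈ 0.66924.
Standard error under H₀: √(0.68×0.32/2458) = 0.00941.
z = (0.66924 − 0.68)/0.00941 = -0.01076/0.00941 = -1.143.
p-value = P(Z < -1.143) ≈ 0.1265; since p > α = 0.025, fail to reject H₀.

z = -1.143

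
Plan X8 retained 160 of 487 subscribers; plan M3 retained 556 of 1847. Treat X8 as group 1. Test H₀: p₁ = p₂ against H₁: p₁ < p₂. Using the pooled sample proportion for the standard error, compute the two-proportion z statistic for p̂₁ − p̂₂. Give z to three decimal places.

z = 1.171

p̂₁ = 160/487 = 0.32854, p̂₂ = 556/1847 = 0.30103.
Pooled p̂ = (160+556)/(487+1847) = 716/2334 = 0.30677.
SE = √(p̂(1−p̂)(1/n₁+1/n₂)) = √(0.30677·0.69323·0.00259481) = √(0.000551817) = 0.02349.
z = (0.32854 − 0.30103)/0.02349 = 0.02751/0.02349 = 1.171.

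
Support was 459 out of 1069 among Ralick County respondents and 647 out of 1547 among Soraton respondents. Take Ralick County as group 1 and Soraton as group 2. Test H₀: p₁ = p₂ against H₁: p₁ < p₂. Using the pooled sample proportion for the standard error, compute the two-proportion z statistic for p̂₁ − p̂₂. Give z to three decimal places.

p̂₁ = 459/1069 = 0.42937, p̂₂ = 647/1547 = 0.41823.
Pooled p̂ = (459+647)/(1069+1547) = 1106/2616 = 0.42278.
SE = √(0.244038 × 0.00158187) = 0.01965.
z = (0.42937 − 0.41823)/0.01965 = 0.01114/0.01965 = 0.567.
p-value = P(Z < 0.567) ≈ 0.7147.

z = 0.567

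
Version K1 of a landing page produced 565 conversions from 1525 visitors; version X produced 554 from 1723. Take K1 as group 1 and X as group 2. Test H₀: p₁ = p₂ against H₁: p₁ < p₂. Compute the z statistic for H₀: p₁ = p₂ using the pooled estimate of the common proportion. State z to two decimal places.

p̂₁ = 565/1525 = 0.3705, p̂₂ = 554/1723 = 0.3215.
Pooled p̂ = (565+554)/(1525+1723) = 1119/3248 = 0.3445.
SE = √(p̂(1−p̂)(1/n₁+1/n₂)) = √(0.3445·0.6555·0.00123612) = √(0.000279148) = 0.0167.
z = (0.3705 − 0.3215)/0.0167 = 0.0490/0.0167 = 2.93.
p-value = P(Z < 2.930) ≈ 0.9983.

z = 2.93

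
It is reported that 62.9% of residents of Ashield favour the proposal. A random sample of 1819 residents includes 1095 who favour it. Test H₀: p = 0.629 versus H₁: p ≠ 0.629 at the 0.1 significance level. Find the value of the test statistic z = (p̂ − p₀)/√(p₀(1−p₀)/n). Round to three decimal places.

z = -2.386

p̂ = 1095/1819 ≈ 0.601979.
SE = √(p₀(1−p₀)/n) = √(0.23336/1819) = 0.011327.
z = (0.601979 − 0.629)/0.011327 = -0.027021/0.011327 = -2.386.
p-value = 2·P(Z > 2.386) ≈ 0.0170; since p < α = 0.1, reject H₀.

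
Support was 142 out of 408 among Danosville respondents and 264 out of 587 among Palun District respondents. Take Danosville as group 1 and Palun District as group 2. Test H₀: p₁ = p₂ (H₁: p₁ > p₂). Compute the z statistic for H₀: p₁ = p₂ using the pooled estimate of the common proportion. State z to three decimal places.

p̂₁ = 142/408 = 0.348039, p̂₂ = 264/587 = 0.449744.
Pooled p̂ = (142+264)/(408+587) = 406/995 = 0.408040.
SE = √(0.241543 × 0.00415456) = 0.031678.
z = (0.348039 − 0.449744)/0.031678 = -0.101705/0.031678 = -3.211.
p-value = P(Z > -3.211) ≈ 0.9993.

z = -3.211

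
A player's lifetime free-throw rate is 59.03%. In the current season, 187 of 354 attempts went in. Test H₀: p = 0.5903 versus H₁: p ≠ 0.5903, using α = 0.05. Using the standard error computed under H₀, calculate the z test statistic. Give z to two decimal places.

p̂ = 187/354 ≈ 0.52825.
Standard error under H₀: √(0.5903×0.4097/354) = 0.02614.
z = (0.52825 − 0.5903)/0.02614 = -0.06205/0.02614 = -2.37.
Two-sided p-value ≈ 2·Φ(−2.374) = 0.0176. With α = 0.05, reject H₀.

z = -2.37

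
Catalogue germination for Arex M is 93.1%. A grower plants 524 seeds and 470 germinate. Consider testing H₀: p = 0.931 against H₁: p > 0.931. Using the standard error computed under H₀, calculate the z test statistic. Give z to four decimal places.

z = -3.0756

p̂ = 470/524 ≈ 0.896947.
Under H₀, SE = √(0.931·0.069/524) = √(0.000122594) = 0.011072.
z = (0.896947 − 0.931)/0.011072 = -0.034053/0.011072 = -3.0756.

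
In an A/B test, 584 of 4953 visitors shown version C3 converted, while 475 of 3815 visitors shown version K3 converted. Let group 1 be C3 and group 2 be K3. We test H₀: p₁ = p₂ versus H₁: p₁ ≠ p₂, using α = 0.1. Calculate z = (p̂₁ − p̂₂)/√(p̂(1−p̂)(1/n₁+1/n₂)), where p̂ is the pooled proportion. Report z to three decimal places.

z = -0.940

p̂₁ = 584/4953 = 0.11791, p̂₂ = 475/3815 = 0.12451.
Pooled p̂ = (584+475)/(4953+3815) = 1059/8768 = 0.12078.
SE = √(p̂(1−p̂)(1/n₁+1/n₂)) = √(0.12078·0.87922·0.000464021) = √(4.92754e-05) = 0.00702.
z = (0.11791 − 0.12451)/0.00702 = -0.00660/0.00702 = -0.940.
Two-sided p-value ≈ 2·Φ(−0.940) = 0.3471, so at α = 0.1 we fail to reject H₀.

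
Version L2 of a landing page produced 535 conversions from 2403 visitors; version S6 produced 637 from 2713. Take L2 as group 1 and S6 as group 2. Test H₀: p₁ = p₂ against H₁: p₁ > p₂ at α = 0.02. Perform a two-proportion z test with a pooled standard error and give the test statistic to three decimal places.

p̂₁ = 535/2403 ≈ 0.22264, p̂₂ = 637/2713 ≈ 0.23480.
Pooled p̂ = (535+637)/(2403+2713) = 1172/5116 = 0.22909.
SE = √(0.176605 × 0.000784742) = 0.01177.
z = (0.22264 − 0.23480)/0.01177 = -0.01216/0.01177 = -1.033.
p-value = P(Z > -1.033) ≈ 0.8491; since p > α = 0.02, fail to reject H₀.

z = -1.033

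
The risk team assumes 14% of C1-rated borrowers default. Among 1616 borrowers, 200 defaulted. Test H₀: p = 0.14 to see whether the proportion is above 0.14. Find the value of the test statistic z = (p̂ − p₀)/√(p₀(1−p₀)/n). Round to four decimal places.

p̂ = 200/1616 ≈ 0.1237624.
Under H₀, SE = √(0.14·0.86/1616) = √(7.4505e-05) = 0.0086316.
z = (0.1237624 − 0.14)/0.0086316 = -0.0162376/0.0086316 = -1.8812.

z = -1.8812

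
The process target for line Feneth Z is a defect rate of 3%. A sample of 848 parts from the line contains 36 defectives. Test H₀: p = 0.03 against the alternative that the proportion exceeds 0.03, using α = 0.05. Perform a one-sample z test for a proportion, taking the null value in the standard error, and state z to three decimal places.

z = 2.126

p̂ = 36/848 = 0.042453.
SE = √(p₀(1−p₀)/n) = √(0.0291/848) = 0.005858.
z = (0.042453 − 0.03)/0.005858 = 0.012453/0.005858 = 2.126.
p-value = P(Z > 2.126) ≈ 0.0168, so at α = 0.05 we reject H₀.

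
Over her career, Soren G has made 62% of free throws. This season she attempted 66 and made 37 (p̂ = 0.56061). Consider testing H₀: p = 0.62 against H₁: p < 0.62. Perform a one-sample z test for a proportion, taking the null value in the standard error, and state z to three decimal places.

z = -0.994

p̂ = 37/66 ≈ 0.56061.
SE = √(p₀(1−p₀)/n) = √(0.2356/66) = 0.05975.
z = (0.56061 − 0.62)/0.05975 = -0.05939/0.05975 = -0.994.
p-value = P(Z < -0.994) ≈ 0.1601.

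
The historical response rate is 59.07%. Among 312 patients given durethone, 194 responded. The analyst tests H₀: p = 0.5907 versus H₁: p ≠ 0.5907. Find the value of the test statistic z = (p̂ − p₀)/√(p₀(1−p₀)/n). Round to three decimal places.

z = 1.117

p̂ = 194/312 ≈ 0.62179.
SE = √(p₀(1−p₀)/n) = √(0.24177/312) = 0.02784.
z = (0.62179 − 0.5907)/0.02784 = 0.03109/0.02784 = 1.117.
Two-sided p-value ≈ 2·Φ(−1.117) = 0.2640.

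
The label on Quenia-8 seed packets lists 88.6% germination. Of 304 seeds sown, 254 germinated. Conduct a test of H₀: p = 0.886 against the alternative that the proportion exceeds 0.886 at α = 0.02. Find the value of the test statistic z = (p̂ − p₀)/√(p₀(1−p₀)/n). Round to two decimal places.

z = -2.77

p̂ = 254/304 ≈ 0.8355.
SE = √(p₀(1−p₀)/n) = √(0.101/304) = 0.0182.
z = (0.8355 − 0.886)/0.0182 = -0.0505/0.0182 = -2.77.
p-value = P(Z > -2.769) ≈ 0.9972, so at α = 0.02 we fail to reject H₀.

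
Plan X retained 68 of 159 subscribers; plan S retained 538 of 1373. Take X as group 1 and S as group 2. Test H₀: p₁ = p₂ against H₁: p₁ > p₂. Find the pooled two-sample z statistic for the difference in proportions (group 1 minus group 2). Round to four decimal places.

z = 0.8747

p̂₁ = 68/159 ≈ 0.427673, p̂₂ = 538/1373 ≈ 0.391843.
Pooled p̂ = (68+538)/(159+1373) = 606/1532 = 0.395561.
SE = √(p̂(1−p̂)(1/n₁+1/n₂)) = √(0.395561·0.604439·0.00701764) = √(0.00167787) = 0.040962.
z = (0.427673 − 0.391843)/0.040962 = 0.035830/0.040962 = 0.8747.
p-value = P(Z > 0.875) ≈ 0.1909.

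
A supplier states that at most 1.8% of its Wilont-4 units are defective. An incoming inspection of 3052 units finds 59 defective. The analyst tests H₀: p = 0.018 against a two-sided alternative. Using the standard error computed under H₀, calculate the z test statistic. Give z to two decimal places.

z = 0.55

p̂ = 59/3052 = 0.01933.
Under H₀, SE = √(0.018·0.982/3052) = √(5.79161e-06) = 0.00241.
z = (0.01933 − 0.018)/0.00241 = 0.00133/0.00241 = 0.55.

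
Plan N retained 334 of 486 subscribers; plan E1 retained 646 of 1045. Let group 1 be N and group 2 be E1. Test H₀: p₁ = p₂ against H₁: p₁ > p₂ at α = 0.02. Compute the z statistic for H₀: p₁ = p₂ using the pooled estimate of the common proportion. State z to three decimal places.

z = 2.621

p̂₁ = 334/486 = 0.68724, p̂₂ = 646/1045 = 0.61818.
Pooled p̂ = (334+646)/(486+1045) = 980/1531 = 0.64010.
SE = √(p̂(1−p̂)(1/n₁+1/n₂)) = √(0.64010·0.35990·0.00301455) = √(0.000694464) = 0.02635.
z = (0.68724 − 0.61818)/0.02635 = 0.06906/0.02635 = 2.621.
p-value = P(Z > 2.621) ≈ 0.0044. With α = 0.02, reject H₀.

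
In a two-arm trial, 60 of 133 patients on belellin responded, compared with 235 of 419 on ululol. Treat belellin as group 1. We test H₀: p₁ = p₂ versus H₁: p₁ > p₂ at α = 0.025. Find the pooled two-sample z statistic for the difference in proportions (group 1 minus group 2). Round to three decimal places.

z = -2.210

p̂₁ = 60/133 ≈ 0.451128, p̂₂ = 235/419 ≈ 0.560859.
Pooled p̂ = (60+235)/(133+419) = 295/552 = 0.534420.
SE = √(0.248815 × 0.00990543) = 0.049645.
z = (0.451128 − 0.560859)/0.049645 = -0.109731/0.049645 = -2.210.
p-value = P(Z > -2.210) ≈ 0.9865. With α = 0.025, fail to reject H₀.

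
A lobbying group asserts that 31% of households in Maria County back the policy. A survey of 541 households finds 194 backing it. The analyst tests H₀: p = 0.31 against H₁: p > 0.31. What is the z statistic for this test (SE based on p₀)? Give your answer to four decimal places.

p̂ = 194/541 = 0.358595.
SE = √(p₀(1−p₀)/n) = √(0.2139/541) = 0.019884.
z = (0.358595 − 0.31)/0.019884 = 0.048595/0.019884 = 2.4439.
p-value = P(Z > 2.444) ≈ 0.0073.

z = 2.4439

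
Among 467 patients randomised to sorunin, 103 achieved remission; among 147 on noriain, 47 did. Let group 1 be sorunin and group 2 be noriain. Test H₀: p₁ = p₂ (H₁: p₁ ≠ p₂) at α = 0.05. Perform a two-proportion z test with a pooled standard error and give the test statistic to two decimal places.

z = -2.44

p̂₁ = 103/467 = 0.2206, p̂₂ = 47/147 = 0.3197.
Pooled p̂ = (103+47)/(467+147) = 150/614 = 0.2443.
SE = √(p̂(1−p̂)(1/n₁+1/n₂)) = √(0.2443·0.7557·0.00894405) = √(0.00165123) = 0.0406.
z = (0.2206 − 0.3197)/0.0406 = -0.0991/0.0406 = -2.44.
Two-sided p-value ≈ 2·Φ(−2.441) = 0.0147. With α = 0.05, reject H₀.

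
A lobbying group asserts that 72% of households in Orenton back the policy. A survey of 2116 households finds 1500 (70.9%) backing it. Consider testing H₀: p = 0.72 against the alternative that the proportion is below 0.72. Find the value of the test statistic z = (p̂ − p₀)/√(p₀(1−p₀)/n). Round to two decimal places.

z = -1.14

p̂ = 1500/2116 = 0.70888.
Standard error under H₀: √(0.72×0.28/2116) = 0.00976.
z = (0.70888 − 0.72)/0.00976 = -0.01112/0.00976 = -1.14.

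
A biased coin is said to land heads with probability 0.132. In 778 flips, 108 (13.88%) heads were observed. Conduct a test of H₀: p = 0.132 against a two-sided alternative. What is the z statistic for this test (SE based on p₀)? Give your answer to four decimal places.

p̂ = 108/778 ≈ 0.138817.
SE = √(p₀(1−p₀)/n) = √(0.11458/778) = 0.012135.
z = (0.138817 − 0.132)/0.012135 = 0.006817/0.012135 = 0.5618.
p-value = 2·P(Z > 0.562) ≈ 0.5743.

z = 0.5618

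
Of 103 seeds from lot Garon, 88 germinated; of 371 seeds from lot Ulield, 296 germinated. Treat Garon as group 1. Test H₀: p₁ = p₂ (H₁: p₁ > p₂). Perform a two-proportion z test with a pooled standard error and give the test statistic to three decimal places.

z = 1.294

p̂₁ = 88/103 ≈ 0.85437, p̂₂ = 296/371 ≈ 0.79784.
Pooled p̂ = (88+296)/(103+371) = 384/474 = 0.81013.
SE = √(0.153822 × 0.0124042) = 0.04368.
z = (0.85437 − 0.79784)/0.04368 = 0.05653/0.04368 = 1.294.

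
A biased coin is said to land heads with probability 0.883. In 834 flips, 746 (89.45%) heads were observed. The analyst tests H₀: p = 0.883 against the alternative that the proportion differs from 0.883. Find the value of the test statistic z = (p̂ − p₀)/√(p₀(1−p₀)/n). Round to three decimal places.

z = 1.032

p̂ = 746/834 ≈ 0.894484.
Under H₀, SE = √(0.883·0.117/834) = √(0.000123874) = 0.011130.
z = (0.894484 − 0.883)/0.011130 = 0.011484/0.011130 = 1.032.
p-value = 2·P(Z > 1.032) ≈ 0.3021.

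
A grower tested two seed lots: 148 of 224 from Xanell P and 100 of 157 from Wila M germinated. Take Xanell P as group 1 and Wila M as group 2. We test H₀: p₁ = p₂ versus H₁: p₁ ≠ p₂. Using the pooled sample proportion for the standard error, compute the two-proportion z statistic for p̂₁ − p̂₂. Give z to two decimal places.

p̂₁ = 148/224 = 0.6607, p̂₂ = 100/157 = 0.6369.
Pooled p̂ = (148+100)/(224+157) = 248/381 = 0.6509.
SE = √(0.227224 × 0.0108337) = 0.0496.
z = (0.6607 − 0.6369)/0.0496 = 0.0238/0.0496 = 0.48.
p-value = 2·P(Z > 0.479) ≈ 0.6319.

z = 0.48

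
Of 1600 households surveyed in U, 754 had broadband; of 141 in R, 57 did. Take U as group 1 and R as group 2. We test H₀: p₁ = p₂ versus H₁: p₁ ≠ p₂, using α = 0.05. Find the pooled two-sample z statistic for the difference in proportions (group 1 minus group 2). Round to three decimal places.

p̂₁ = 754/1600 = 0.47125, p̂₂ = 57/141 = 0.40426.
Pooled p̂ = (754+57)/(1600+141) = 811/1741 = 0.46582.
SE = √(0.248832 × 0.0077172) = 0.04382.
z = (0.47125 − 0.40426)/0.04382 = 0.06699/0.04382 = 1.529.
Two-sided p-value ≈ 2·Φ(−1.529) = 0.1263; since p > α = 0.05, fail to reject H₀.

z = 1.529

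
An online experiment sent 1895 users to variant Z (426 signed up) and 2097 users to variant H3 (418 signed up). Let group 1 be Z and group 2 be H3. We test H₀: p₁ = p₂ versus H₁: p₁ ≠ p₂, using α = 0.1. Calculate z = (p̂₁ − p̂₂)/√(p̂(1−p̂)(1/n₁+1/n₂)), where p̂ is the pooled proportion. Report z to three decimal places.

p̂₁ = 426/1895 ≈ 0.22480, p̂₂ = 418/2097 ≈ 0.19933.
Pooled p̂ = (426+418)/(1895+2097) = 844/3992 = 0.21142.
SE = √(0.166723 × 0.00100458) = 0.01294.
z = (0.22480 − 0.19933)/0.01294 = 0.02547/0.01294 = 1.968.
Two-sided p-value ≈ 2·Φ(−1.968) = 0.0491. With α = 0.1, reject H₀.

z = 1.968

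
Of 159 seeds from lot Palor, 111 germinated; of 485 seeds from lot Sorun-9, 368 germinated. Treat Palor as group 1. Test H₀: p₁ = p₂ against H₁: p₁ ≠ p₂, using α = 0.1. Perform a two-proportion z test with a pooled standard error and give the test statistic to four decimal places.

p̂₁ = 111/159 = 0.698113, p̂₂ = 368/485 = 0.758763.
Pooled p̂ = (111+368)/(159+485) = 479/644 = 0.743789.
SE = √(p̂(1−p̂)(1/n₁+1/n₂)) = √(0.743789·0.256211·0.00835116) = √(0.00159146) = 0.039893.
z = (0.698113 − 0.758763)/0.039893 = -0.060650/0.039893 = -1.5203.
Two-sided p-value ≈ 2·Φ(−1.520) = 0.1284. With α = 0.1, fail to reject H₀.

z = -1.5203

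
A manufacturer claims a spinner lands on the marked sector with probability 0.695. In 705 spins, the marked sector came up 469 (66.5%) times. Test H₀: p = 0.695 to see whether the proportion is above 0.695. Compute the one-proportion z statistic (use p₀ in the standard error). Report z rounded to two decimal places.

z = -1.72

p̂ = 469/705 = 0.6652.
Under H₀, SE = √(0.695·0.305/705) = √(0.000300674) = 0.0173.
z = (0.6652 − 0.695)/0.0173 = -0.0298/0.0173 = -1.72.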